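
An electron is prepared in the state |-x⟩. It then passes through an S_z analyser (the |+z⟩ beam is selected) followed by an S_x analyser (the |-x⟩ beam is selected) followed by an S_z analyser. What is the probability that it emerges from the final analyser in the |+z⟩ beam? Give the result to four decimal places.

0.1250

First analyser (S_z): from |-x⟩, P(|+z⟩) = 1/2.
After stage 1 the state is |+z⟩; P(|-x⟩) = |⟨-x|+z⟩|² = 1/2.
After stage 2 the state is |-x⟩; P(|+z⟩) = |⟨+z|-x⟩|² = 1/2.
Joint probability = 1/2 × 1/2 × 1/2 = 0.1250.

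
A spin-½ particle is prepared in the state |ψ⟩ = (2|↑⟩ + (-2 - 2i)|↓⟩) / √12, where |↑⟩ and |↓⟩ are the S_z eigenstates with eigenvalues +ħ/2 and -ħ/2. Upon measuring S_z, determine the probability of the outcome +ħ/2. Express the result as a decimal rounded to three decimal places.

0.333

The +ħ/2 outcome corresponds to |↑⟩. Its amplitude in |ψ⟩ is 2/√12.
P = |2|² / 12 = 4/12.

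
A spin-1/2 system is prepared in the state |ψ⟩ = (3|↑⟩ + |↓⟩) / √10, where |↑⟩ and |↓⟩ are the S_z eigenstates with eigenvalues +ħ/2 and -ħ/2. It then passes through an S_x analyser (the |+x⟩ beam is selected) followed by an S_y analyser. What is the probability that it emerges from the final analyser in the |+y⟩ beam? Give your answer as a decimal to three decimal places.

First analyser (S_x): P(|+x⟩) = |⟨+x|ψ⟩|² = 16/20.
After stage 1 the state is |+x⟩; P(|+y⟩) = |⟨+y|+x⟩|² = 1/2.
Joint probability = 16/20 × 1/2 = 0.400.

0.400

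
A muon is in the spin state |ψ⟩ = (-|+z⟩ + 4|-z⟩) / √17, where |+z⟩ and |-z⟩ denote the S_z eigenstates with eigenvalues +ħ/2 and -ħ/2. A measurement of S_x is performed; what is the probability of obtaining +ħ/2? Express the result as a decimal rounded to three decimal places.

0.265

|+x⟩ = (|+z⟩ + |-z⟩)/√2, so ⟨+x|ψ⟩ = (3) / (√2·√17).
P = |3|² / 34 = 9/34.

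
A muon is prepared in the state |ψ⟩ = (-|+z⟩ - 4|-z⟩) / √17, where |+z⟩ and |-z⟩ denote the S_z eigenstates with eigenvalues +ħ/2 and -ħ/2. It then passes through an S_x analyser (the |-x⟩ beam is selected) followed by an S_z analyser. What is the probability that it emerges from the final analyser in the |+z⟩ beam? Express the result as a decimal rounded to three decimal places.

First analyser (S_x): P(|-x⟩) = |⟨-x|ψ⟩|² = 9/34.
After stage 1 the state is |-x⟩; P(|+z⟩) = |⟨+z|-x⟩|² = 1/2.
Joint probability = 9/34 × 1/2 = 0.132.

0.132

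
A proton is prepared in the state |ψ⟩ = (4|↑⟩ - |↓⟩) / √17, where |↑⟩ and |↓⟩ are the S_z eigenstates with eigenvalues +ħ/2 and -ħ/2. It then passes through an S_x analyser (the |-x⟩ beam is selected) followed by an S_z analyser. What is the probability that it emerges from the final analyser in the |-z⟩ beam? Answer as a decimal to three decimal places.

First analyser (S_x): P(|-x⟩) = |⟨-x|ψ⟩|² = 25/34.
After stage 1 the state is |-x⟩; P(|-z⟩) = |⟨-z|-x⟩|² = 1/2.
Joint probability = 25/34 × 1/2 = 0.368.

0.368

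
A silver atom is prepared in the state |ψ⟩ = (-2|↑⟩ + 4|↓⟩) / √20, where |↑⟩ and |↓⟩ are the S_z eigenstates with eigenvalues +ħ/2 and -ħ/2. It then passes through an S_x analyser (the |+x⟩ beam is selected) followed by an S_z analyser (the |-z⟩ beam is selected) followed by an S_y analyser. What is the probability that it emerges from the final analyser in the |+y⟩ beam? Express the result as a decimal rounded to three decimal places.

First analyser (S_x): P(|+x⟩) = |⟨+x|ψ⟩|² = 4/40.
After stage 1 the state is |+x⟩; P(|-z⟩) = |⟨-z|+x⟩|² = 1/2.
After stage 2 the state is |-z⟩; P(|+y⟩) = |⟨+y|-z⟩|² = 1/2.
Joint probability = 4/40 × 1/2 × 1/2 = 0.025.

0.025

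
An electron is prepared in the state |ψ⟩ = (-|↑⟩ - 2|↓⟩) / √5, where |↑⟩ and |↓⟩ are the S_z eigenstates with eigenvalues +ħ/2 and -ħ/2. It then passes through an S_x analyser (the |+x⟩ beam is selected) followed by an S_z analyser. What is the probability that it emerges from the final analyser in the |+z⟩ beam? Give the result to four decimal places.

0.4500

First analyser (S_x): P(|+x⟩) = |⟨+x|ψ⟩|² = 9/10.
After stage 1 the state is |+x⟩; P(|+z⟩) = |⟨+z|+x⟩|² = 1/2.
Joint probability = 9/10 × 1/2 = 0.4500.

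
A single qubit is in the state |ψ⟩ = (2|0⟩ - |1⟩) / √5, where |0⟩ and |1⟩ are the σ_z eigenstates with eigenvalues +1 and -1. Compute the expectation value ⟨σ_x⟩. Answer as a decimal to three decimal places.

-0.800

⟨σ_x⟩ = 2 Re(a* b)/(|a|²+|b|²) with a = 2, b = -1.
a* b = -2, so ⟨σ_x⟩ = -4/5.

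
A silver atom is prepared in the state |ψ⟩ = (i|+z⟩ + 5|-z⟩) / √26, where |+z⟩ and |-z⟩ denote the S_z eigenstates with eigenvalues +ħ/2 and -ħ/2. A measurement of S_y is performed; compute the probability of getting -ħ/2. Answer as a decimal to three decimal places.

0.692

|-y⟩ = (|+z⟩ - i|-z⟩)/√2, so ⟨-y|ψ⟩ = (6i) / (√2·√26).
P = |6i|² / 52 = 36/52.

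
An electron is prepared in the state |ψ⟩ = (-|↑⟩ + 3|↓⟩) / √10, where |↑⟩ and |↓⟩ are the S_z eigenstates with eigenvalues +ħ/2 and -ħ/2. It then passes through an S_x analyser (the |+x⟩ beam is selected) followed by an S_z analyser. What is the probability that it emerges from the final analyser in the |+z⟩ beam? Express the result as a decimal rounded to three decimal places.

0.100

First analyser (S_x): P(|+x⟩) = |⟨+x|ψ⟩|² = 4/20.
After stage 1 the state is |+x⟩; P(|+z⟩) = |⟨+z|+x⟩|² = 1/2.
Joint probability = 4/20 × 1/2 = 0.100.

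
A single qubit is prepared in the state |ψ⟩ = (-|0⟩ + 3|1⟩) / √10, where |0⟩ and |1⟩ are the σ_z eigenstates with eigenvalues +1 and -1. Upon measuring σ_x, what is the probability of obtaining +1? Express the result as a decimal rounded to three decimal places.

|+x⟩ = (|0⟩ + |1⟩)/√2, so ⟨+x|ψ⟩ = (2) / (√2·√10).
P = |2|² / 20 = 4/20.

0.200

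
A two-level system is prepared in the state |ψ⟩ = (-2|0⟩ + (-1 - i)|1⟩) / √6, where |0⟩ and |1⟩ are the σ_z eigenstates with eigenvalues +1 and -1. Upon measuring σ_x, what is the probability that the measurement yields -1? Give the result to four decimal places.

|-x⟩ = (|0⟩ - |1⟩)/√2, so ⟨-x|ψ⟩ = (-1 + i) / (√2·√6).
P = |-1 + i|² / 12 = 2/12.

0.1667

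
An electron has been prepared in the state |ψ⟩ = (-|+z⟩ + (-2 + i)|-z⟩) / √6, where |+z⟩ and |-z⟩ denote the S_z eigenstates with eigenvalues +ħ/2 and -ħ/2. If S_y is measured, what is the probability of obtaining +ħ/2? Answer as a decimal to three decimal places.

0.333

|+y⟩ = (|+z⟩ + i|-z⟩)/√2, so ⟨+y|ψ⟩ = (2i) / (√2·√6).
P = |2i|² / 12 = 4/12.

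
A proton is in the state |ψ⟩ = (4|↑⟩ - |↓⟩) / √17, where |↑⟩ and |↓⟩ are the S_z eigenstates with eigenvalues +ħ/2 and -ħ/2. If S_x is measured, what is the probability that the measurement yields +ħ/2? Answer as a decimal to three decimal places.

0.265

|+x⟩ = (|↑⟩ + |↓⟩)/√2, so ⟨+x|ψ⟩ = (3) / (√2·√17).
P = |3|² / 34 = 9/34.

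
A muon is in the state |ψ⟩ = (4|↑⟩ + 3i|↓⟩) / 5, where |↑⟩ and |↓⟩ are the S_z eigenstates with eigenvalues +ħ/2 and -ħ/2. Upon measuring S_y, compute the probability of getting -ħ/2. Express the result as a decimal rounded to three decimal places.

|-y⟩ = (|↑⟩ - i|↓⟩)/√2, so ⟨-y|ψ⟩ = (1) / (√2·5).
P = |1|² / 50 = 1/50.

0.020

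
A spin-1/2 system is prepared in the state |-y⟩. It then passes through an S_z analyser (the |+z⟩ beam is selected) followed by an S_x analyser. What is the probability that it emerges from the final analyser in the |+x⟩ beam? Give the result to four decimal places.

0.2500

First analyser (S_z): from |-y⟩, P(|+z⟩) = 1/2.
After stage 1 the state is |+z⟩; P(|+x⟩) = |⟨+x|+z⟩|² = 1/2.
Joint probability = 1/2 × 1/2 = 0.2500.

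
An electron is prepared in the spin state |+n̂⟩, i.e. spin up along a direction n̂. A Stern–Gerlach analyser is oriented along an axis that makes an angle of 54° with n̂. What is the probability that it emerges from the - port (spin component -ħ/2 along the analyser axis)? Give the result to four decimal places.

0.2061

For spin-½, the probability of finding spin-up along an axis at angle θ to the initial spin direction is cos²(θ/2); spin-down is sin²(θ/2).
θ = 54°, so P = sin²(27°) ≈ 0.2061.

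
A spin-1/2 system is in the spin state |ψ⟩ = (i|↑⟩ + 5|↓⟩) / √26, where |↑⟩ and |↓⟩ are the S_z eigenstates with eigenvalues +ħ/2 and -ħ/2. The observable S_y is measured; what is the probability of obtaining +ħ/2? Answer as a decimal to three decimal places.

|+y⟩ = (|↑⟩ + i|↓⟩)/√2, so ⟨+y|ψ⟩ = (-4i) / (√2·√26).
P = |-4i|² / 52 = 16/52.

0.308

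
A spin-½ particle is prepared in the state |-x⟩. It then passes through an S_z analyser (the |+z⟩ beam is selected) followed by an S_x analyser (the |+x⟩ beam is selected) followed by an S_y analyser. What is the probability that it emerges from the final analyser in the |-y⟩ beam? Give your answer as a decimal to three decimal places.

First analyser (S_z): from |-x⟩, P(|+z⟩) = 1/2.
After stage 1 the state is |+z⟩; P(|+x⟩) = |⟨+x|+z⟩|² = 1/2.
After stage 2 the state is |+x⟩; P(|-y⟩) = |⟨-y|+x⟩|² = 1/2.
Joint probability = 1/2 × 1/2 × 1/2 = 0.125.

0.125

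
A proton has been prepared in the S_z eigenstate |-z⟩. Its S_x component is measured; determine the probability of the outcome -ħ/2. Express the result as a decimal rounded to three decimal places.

0.500

In the S_z basis, |-z⟩ = |-z⟩ and |-x⟩ = (|+z⟩ - |-z⟩)/√2.
|⟨-x|-z⟩|² = 1/2.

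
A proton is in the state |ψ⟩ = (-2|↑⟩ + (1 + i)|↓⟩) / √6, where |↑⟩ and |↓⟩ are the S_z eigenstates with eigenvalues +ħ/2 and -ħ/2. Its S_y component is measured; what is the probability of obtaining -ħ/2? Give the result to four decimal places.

|-y⟩ = (|↑⟩ - i|↓⟩)/√2, so ⟨-y|ψ⟩ = (-3 + i) / (√2·√6).
P = |-3 + i|² / 12 = 10/12.

0.8333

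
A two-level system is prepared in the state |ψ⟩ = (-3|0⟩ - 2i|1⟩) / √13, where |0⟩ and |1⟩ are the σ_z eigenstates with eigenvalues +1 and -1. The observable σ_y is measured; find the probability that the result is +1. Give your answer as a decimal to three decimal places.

0.962

|+y⟩ = (|0⟩ + i|1⟩)/√2, so ⟨+y|ψ⟩ = (-5) / (√2·√13).
P = |-5|² / 26 = 25/26.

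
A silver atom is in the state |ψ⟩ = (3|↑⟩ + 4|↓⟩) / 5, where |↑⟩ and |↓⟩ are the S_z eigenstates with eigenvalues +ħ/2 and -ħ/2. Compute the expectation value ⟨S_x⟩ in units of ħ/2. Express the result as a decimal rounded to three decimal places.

0.960

⟨σ_x⟩ = 2 Re(a* b)/(|a|²+|b|²) with a = 3, b = 4.
a* b = 12, so ⟨σ_x⟩ = 24/25.
⟨S_x⟩ = (ħ/2)·⟨σ_x⟩.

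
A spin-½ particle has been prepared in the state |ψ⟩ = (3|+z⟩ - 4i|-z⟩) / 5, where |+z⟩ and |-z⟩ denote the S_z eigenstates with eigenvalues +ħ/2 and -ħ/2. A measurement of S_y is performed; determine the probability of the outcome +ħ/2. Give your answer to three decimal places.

0.020

|+y⟩ = (|+z⟩ + i|-z⟩)/√2, so ⟨+y|ψ⟩ = (-1) / (√2·5).
P = |-1|² / 50 = 1/50.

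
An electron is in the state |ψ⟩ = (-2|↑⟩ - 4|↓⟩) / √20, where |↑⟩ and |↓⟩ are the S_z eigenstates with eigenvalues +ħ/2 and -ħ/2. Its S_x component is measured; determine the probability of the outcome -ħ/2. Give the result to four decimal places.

|-x⟩ = (|↑⟩ - |↓⟩)/√2, so ⟨-x|ψ⟩ = (2) / (√2·√20).
P = |2|² / 40 = 4/40.

0.1000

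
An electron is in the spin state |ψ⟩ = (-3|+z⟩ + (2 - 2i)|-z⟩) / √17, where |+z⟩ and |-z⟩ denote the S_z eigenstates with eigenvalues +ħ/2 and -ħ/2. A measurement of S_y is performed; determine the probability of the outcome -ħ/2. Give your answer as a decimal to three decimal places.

0.147

|-y⟩ = (|+z⟩ - i|-z⟩)/√2, so ⟨-y|ψ⟩ = (-1 + 2i) / (√2·√17).
P = |-1 + 2i|² / 34 = 5/34.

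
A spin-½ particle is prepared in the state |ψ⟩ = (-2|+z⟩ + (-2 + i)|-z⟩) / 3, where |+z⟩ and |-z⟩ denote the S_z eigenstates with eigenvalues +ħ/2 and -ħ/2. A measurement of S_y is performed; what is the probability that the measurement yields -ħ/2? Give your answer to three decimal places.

0.722

|-y⟩ = (|+z⟩ - i|-z⟩)/√2, so ⟨-y|ψ⟩ = (-3 - 2i) / (√2·3).
P = |-3 - 2i|² / 18 = 13/18.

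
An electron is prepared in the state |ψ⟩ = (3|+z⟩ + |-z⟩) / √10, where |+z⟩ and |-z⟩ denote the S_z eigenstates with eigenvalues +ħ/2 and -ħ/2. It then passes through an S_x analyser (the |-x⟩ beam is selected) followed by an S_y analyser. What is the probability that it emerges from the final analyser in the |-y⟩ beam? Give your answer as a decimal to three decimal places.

0.100

First analyser (S_x): P(|-x⟩) = |⟨-x|ψ⟩|² = 4/20.
After stage 1 the state is |-x⟩; P(|-y⟩) = |⟨-y|-x⟩|² = 1/2.
Joint probability = 4/20 × 1/2 = 0.100.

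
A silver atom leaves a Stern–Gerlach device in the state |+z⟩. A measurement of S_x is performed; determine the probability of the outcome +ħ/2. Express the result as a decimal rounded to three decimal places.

In the S_z basis, |+z⟩ = |↑⟩ and |+x⟩ = (|↑⟩ + |↓⟩)/√2.
|⟨+x|+z⟩|² = 1/2.

0.500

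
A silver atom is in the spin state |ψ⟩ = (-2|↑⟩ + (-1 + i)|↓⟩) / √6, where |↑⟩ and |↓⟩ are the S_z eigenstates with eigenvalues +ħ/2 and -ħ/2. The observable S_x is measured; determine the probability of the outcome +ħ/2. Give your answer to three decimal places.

0.833

|+x⟩ = (|↑⟩ + |↓⟩)/√2, so ⟨+x|ψ⟩ = (-3 + i) / (√2·√6).
P = |-3 + i|² / 12 = 10/12.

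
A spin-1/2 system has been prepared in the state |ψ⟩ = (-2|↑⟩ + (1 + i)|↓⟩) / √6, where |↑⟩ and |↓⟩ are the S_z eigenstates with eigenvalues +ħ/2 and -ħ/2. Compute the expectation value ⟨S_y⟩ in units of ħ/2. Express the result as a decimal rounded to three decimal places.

-0.667

⟨σ_y⟩ = 2 Im(a* b)/(|a|²+|b|²) with a = -2, b = (1 + i).
a* b = (-2 - 2i), so ⟨σ_y⟩ = -4/6.
⟨S_y⟩ = (ħ/2)·⟨σ_y⟩.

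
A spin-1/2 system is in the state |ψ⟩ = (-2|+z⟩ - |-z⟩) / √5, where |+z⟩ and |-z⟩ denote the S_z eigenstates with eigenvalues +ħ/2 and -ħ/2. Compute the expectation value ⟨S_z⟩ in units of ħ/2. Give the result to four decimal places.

⟨σ_z⟩ = |a|² - |b|² divided by |a|²+|b|², with a, b the |+z⟩, |-z⟩ amplitudes.
= (4 - 1)/5 = 3/5.
⟨S_z⟩ = (ħ/2)·⟨σ_z⟩.

0.6000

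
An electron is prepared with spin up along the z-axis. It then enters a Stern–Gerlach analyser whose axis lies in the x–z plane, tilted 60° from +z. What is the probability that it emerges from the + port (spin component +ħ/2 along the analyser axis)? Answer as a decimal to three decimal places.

For spin-½, the probability of finding spin-up along an axis at angle θ to the initial spin direction is cos²(θ/2); spin-down is sin²(θ/2).
θ = 60°, so P = cos²(30°) ≈ 0.750.

0.750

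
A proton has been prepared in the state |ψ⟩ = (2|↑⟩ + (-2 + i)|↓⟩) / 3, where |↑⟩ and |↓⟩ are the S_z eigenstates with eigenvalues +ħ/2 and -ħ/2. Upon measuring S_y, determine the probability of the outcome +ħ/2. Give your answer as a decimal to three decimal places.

0.722

|+y⟩ = (|↑⟩ + i|↓⟩)/√2, so ⟨+y|ψ⟩ = (3 + 2i) / (√2·3).
P = |3 + 2i|² / 18 = 13/18.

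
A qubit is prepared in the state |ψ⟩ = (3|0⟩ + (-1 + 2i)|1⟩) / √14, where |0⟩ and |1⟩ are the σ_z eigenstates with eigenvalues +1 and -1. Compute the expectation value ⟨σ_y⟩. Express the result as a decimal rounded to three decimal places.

0.857

⟨σ_y⟩ = 2 Im(a* b)/(|a|²+|b|²) with a = 3, b = (-1 + 2i).
a* b = (-3 + 6i), so ⟨σ_y⟩ = 12/14.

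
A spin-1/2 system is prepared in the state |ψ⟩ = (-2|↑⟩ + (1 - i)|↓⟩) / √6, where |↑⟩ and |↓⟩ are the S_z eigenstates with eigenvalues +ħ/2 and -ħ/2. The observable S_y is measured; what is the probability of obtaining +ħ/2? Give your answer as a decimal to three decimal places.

0.833

|+y⟩ = (|↑⟩ + i|↓⟩)/√2, so ⟨+y|ψ⟩ = (-3 - i) / (√2·√6).
P = |-3 - i|² / 12 = 10/12.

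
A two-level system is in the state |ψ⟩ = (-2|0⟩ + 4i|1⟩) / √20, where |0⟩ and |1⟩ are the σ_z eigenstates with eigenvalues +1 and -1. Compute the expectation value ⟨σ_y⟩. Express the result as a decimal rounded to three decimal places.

⟨σ_y⟩ = 2 Im(a* b)/(|a|²+|b|²) with a = -2, b = 4i.
a* b = -8i, so ⟨σ_y⟩ = -16/20.

-0.800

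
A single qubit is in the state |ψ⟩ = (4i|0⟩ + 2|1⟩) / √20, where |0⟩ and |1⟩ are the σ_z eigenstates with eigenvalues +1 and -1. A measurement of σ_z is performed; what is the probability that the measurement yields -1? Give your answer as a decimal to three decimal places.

0.200

The -1 outcome corresponds to |1⟩. Its amplitude in |ψ⟩ is 2/√20.
P = |2|² / 20 = 4/20.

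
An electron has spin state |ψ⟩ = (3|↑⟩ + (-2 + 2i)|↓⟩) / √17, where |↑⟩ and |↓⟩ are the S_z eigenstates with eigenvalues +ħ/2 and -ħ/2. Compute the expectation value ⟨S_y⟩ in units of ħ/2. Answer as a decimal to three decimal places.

0.706

⟨σ_y⟩ = 2 Im(a* b)/(|a|²+|b|²) with a = 3, b = (-2 + 2i).
a* b = (-6 + 6i), so ⟨σ_y⟩ = 12/17.
⟨S_y⟩ = (ħ/2)·⟨σ_y⟩.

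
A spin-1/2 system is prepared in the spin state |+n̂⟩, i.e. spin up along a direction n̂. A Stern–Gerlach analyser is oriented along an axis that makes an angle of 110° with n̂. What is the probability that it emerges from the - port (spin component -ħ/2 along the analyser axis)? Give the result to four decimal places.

For spin-½, the probability of finding spin-up along an axis at angle θ to the initial spin direction is cos²(θ/2); spin-down is sin²(θ/2).
θ = 110°, so P = sin²(55°) ≈ 0.6710.

0.6710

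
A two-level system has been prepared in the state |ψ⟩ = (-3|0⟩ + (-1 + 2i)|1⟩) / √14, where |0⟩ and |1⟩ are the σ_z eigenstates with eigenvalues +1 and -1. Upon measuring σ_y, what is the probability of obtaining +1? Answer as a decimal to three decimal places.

|+y⟩ = (|0⟩ + i|1⟩)/√2, so ⟨+y|ψ⟩ = (-1 + i) / (√2·√14).
P = |-1 + i|² / 28 = 2/28.

0.071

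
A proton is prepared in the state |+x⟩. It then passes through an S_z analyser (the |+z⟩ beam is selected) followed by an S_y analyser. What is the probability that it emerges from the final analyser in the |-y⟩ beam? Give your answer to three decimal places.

First analyser (S_z): from |+x⟩, P(|+z⟩) = 1/2.
After stage 1 the state is |+z⟩; P(|-y⟩) = |⟨-y|+z⟩|² = 1/2.
Joint probability = 1/2 × 1/2 = 0.250.

0.250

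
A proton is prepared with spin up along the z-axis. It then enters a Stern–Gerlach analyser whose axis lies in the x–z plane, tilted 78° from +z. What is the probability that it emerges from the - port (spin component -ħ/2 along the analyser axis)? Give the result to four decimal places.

For spin-½, the probability of finding spin-up along an axis at angle θ to the initial spin direction is cos²(θ/2); spin-down is sin²(θ/2).
θ = 78°, so P = sin²(39°) ≈ 0.3960.

0.3960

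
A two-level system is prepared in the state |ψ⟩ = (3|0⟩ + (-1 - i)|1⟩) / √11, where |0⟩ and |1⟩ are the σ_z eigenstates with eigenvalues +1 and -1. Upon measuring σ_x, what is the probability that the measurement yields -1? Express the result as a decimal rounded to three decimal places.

0.773

|-x⟩ = (|0⟩ - |1⟩)/√2, so ⟨-x|ψ⟩ = (4 + i) / (√2·√11).
P = |4 + i|² / 22 = 17/22.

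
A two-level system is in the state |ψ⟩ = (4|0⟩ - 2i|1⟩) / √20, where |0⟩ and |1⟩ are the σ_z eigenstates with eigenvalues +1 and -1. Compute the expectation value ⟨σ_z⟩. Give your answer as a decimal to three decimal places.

0.600

⟨σ_z⟩ = |a|² - |b|² divided by |a|²+|b|², with a, b the |0⟩, |1⟩ amplitudes.
= (16 - 4)/20 = 12/20.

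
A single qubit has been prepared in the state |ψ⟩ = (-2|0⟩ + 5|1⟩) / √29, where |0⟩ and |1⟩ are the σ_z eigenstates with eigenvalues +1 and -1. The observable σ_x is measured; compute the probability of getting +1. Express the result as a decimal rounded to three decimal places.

|+x⟩ = (|0⟩ + |1⟩)/√2, so ⟨+x|ψ⟩ = (3) / (√2·√29).
P = |3|² / 58 = 9/58.

0.155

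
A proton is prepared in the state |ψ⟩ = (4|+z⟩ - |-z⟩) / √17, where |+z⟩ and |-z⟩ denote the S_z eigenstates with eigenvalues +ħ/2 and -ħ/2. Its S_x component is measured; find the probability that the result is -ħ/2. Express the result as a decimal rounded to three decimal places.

|-x⟩ = (|+z⟩ - |-z⟩)/√2, so ⟨-x|ψ⟩ = (5) / (√2·√17).
P = |5|² / 34 = 25/34.

0.735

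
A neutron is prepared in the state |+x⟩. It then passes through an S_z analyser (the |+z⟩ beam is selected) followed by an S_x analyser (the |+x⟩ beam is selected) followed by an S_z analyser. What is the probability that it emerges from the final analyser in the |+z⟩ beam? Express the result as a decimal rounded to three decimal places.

First analyser (S_z): from |+x⟩, P(|+z⟩) = 1/2.
After stage 1 the state is |+z⟩; P(|+x⟩) = |⟨+x|+z⟩|² = 1/2.
After stage 2 the state is |+x⟩; P(|+z⟩) = |⟨+z|+x⟩|² = 1/2.
Joint probability = 1/2 × 1/2 × 1/2 = 0.125.

0.125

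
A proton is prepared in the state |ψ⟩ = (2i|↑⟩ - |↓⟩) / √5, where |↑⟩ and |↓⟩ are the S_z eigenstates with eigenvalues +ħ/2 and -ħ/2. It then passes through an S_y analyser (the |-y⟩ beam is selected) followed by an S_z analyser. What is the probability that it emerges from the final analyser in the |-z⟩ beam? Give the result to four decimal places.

First analyser (S_y): P(|-y⟩) = |⟨-y|ψ⟩|² = 1/10.
After stage 1 the state is |-y⟩; P(|-z⟩) = |⟨-z|-y⟩|² = 1/2.
Joint probability = 1/10 × 1/2 = 0.0500.

0.0500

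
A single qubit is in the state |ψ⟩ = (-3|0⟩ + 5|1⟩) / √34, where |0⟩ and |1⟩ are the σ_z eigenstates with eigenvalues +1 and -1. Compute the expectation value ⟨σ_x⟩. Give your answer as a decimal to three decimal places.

-0.882

⟨σ_x⟩ = 2 Re(a* b)/(|a|²+|b|²) with a = -3, b = 5.
a* b = -15, so ⟨σ_x⟩ = -30/34.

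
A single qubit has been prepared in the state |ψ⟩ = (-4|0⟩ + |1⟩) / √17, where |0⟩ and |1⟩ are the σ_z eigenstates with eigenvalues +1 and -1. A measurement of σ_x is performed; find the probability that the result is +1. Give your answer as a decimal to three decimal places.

0.265

|+x⟩ = (|0⟩ + |1⟩)/√2, so ⟨+x|ψ⟩ = (-3) / (√2·√17).
P = |-3|² / 34 = 9/34.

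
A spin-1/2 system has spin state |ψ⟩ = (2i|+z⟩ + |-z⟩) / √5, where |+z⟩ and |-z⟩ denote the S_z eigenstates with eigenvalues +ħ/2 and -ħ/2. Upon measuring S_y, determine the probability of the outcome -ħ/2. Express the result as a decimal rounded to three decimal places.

0.900

|-y⟩ = (|+z⟩ - i|-z⟩)/√2, so ⟨-y|ψ⟩ = (3i) / (√2·√5).
P = |3i|² / 10 = 9/10.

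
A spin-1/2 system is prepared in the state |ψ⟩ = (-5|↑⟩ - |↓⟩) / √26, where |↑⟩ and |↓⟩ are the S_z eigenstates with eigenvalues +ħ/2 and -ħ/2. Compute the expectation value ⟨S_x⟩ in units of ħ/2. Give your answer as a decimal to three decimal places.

0.385

⟨σ_x⟩ = 2 Re(a* b)/(|a|²+|b|²) with a = -5, b = -1.
a* b = 5, so ⟨σ_x⟩ = 10/26.
⟨S_x⟩ = (ħ/2)·⟨σ_x⟩.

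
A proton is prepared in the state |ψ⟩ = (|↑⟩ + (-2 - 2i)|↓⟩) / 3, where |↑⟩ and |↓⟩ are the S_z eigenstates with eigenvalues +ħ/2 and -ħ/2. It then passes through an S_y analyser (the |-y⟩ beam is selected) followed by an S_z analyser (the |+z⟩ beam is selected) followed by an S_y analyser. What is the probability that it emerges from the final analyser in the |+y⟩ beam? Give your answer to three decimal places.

0.181

First analyser (S_y): P(|-y⟩) = |⟨-y|ψ⟩|² = 13/18.
After stage 1 the state is |-y⟩; P(|+z⟩) = |⟨+z|-y⟩|² = 1/2.
After stage 2 the state is |+z⟩; P(|+y⟩) = |⟨+y|+z⟩|² = 1/2.
Joint probability = 13/18 × 1/2 × 1/2 = 0.181.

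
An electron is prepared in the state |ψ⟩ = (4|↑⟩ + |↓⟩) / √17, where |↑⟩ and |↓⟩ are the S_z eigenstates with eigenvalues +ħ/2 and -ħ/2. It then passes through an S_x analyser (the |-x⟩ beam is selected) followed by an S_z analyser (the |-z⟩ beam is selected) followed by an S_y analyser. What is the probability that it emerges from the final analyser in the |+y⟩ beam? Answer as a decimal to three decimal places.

First analyser (S_x): P(|-x⟩) = |⟨-x|ψ⟩|² = 9/34.
After stage 1 the state is |-x⟩; P(|-z⟩) = |⟨-z|-x⟩|² = 1/2.
After stage 2 the state is |-z⟩; P(|+y⟩) = |⟨+y|-z⟩|² = 1/2.
Joint probability = 9/34 × 1/2 × 1/2 = 0.066.

0.066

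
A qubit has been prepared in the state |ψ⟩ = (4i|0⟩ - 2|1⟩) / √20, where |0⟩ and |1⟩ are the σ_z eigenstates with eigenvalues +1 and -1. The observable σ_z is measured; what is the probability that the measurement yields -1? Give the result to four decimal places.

The -1 outcome corresponds to |1⟩. Its amplitude in |ψ⟩ is -2/√20.
P = |-2|² / 20 = 4/20.

0.2000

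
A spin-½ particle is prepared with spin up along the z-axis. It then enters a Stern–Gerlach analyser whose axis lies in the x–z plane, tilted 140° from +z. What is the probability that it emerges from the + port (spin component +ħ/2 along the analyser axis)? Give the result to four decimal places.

0.1170

For spin-½, the probability of finding spin-up along an axis at angle θ to the initial spin direction is cos²(θ/2); spin-down is sin²(θ/2).
θ = 140°, so P = cos²(70°) ≈ 0.1170.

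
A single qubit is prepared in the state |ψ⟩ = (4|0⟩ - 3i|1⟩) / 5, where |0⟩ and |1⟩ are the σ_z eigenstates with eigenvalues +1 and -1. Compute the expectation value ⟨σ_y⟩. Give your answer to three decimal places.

⟨σ_y⟩ = 2 Im(a* b)/(|a|²+|b|²) with a = 4, b = -3i.
a* b = -12i, so ⟨σ_y⟩ = -24/25.

-0.960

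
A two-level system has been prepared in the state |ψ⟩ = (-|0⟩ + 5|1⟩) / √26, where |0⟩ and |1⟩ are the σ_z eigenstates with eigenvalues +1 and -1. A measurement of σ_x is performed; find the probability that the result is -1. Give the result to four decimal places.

|-x⟩ = (|0⟩ - |1⟩)/√2, so ⟨-x|ψ⟩ = (-6) / (√2·√26).
P = |-6|² / 52 = 36/52.

0.6923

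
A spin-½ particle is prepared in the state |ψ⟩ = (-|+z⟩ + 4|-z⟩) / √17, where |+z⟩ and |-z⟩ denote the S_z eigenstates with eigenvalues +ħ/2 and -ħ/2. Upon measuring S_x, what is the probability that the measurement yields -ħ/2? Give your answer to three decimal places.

0.735

|-x⟩ = (|+z⟩ - |-z⟩)/√2, so ⟨-x|ψ⟩ = (-5) / (√2·√17).
P = |-5|² / 34 = 25/34.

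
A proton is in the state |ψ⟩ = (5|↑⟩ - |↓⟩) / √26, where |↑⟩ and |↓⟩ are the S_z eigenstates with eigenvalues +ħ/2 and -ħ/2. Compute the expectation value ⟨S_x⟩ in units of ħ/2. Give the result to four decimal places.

⟨σ_x⟩ = 2 Re(a* b)/(|a|²+|b|²) with a = 5, b = -1.
a* b = -5, so ⟨σ_x⟩ = -10/26.
⟨S_x⟩ = (ħ/2)·⟨σ_x⟩.

-0.3846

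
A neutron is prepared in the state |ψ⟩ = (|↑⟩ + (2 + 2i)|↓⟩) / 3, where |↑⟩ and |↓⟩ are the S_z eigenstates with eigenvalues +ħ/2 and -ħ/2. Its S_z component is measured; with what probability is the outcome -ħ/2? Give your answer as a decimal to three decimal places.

The -ħ/2 outcome corresponds to |↓⟩. Its amplitude in |ψ⟩ is (2 + 2i)/3.
P = |2 + 2i|² / 9 = 8/9.

0.889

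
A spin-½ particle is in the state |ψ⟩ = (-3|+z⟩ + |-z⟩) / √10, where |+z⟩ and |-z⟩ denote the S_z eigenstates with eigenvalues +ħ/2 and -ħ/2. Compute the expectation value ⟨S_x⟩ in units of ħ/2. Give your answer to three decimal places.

-0.600

⟨σ_x⟩ = 2 Re(a* b)/(|a|²+|b|²) with a = -3, b = 1.
a* b = -3, so ⟨σ_x⟩ = -6/10.
⟨S_x⟩ = (ħ/2)·⟨σ_x⟩.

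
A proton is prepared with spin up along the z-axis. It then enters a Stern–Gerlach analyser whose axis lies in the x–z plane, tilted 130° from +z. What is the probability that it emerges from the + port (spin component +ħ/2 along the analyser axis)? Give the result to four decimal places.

0.1786

For spin-½, the probability of finding spin-up along an axis at angle θ to the initial spin direction is cos²(θ/2); spin-down is sin²(θ/2).
θ = 130°, so P = cos²(65°) ≈ 0.1786.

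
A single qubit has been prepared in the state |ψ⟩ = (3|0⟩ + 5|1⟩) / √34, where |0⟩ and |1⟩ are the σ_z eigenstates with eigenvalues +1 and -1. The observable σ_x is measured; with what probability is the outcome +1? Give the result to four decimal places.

0.9412

|+x⟩ = (|0⟩ + |1⟩)/√2, so ⟨+x|ψ⟩ = (8) / (√2·√34).
P = |8|² / 68 = 64/68.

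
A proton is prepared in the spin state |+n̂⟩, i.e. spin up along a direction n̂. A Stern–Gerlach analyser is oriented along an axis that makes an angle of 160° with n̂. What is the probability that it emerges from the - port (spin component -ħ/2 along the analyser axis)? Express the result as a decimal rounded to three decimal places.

For spin-½, the probability of finding spin-up along an axis at angle θ to the initial spin direction is cos²(θ/2); spin-down is sin²(θ/2).
θ = 160°, so P = sin²(80°) ≈ 0.970.

0.970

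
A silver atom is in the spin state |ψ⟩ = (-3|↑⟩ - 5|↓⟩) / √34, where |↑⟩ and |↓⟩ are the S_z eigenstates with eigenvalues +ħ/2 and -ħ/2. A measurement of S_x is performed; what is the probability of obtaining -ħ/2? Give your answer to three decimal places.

0.059

|-x⟩ = (|↑⟩ - |↓⟩)/√2, so ⟨-x|ψ⟩ = (2) / (√2·√34).
P = |2|² / 68 = 4/68.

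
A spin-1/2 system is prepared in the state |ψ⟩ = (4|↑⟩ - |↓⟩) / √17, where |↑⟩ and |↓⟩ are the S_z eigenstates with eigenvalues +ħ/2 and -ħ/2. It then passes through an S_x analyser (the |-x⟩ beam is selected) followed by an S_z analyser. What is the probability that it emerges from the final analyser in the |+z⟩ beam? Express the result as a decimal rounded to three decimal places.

0.368

First analyser (S_x): P(|-x⟩) = |⟨-x|ψ⟩|² = 25/34.
After stage 1 the state is |-x⟩; P(|+z⟩) = |⟨+z|-x⟩|² = 1/2.
Joint probability = 25/34 × 1/2 = 0.368.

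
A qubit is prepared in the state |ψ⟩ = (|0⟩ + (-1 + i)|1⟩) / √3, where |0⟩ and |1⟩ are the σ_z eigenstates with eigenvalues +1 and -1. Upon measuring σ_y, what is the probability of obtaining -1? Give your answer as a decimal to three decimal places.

0.167

|-y⟩ = (|0⟩ - i|1⟩)/√2, so ⟨-y|ψ⟩ = (-i) / (√2·√3).
P = |-i|² / 6 = 1/6.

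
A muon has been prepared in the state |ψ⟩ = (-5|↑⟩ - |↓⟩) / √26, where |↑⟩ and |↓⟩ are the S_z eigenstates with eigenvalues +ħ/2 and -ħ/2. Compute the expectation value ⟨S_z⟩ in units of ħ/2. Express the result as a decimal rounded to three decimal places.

0.923

⟨σ_z⟩ = |a|² - |b|² divided by |a|²+|b|², with a, b the |↑⟩, |↓⟩ amplitudes.
= (25 - 1)/26 = 24/26.
⟨S_z⟩ = (ħ/2)·⟨σ_z⟩.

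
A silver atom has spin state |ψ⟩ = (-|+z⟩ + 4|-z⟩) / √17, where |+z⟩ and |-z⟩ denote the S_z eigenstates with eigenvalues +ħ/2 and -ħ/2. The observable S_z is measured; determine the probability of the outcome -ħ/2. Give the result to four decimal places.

0.9412

The -ħ/2 outcome corresponds to |-z⟩. Its amplitude in |ψ⟩ is 4/√17.
P = |4|² / 17 = 16/17.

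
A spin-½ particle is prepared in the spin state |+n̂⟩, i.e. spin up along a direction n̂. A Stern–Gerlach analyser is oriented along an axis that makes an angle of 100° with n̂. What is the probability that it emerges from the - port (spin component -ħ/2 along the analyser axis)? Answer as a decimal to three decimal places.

0.587

For spin-½, the probability of finding spin-up along an axis at angle θ to the initial spin direction is cos²(θ/2); spin-down is sin²(θ/2).
θ = 100°, so P = sin²(50°) ≈ 0.587.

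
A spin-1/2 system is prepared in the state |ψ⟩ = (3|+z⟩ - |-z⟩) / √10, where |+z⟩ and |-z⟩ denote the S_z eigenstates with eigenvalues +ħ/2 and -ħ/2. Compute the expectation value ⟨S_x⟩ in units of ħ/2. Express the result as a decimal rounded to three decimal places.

⟨σ_x⟩ = 2 Re(a* b)/(|a|²+|b|²) with a = 3, b = -1.
a* b = -3, so ⟨σ_x⟩ = -6/10.
⟨S_x⟩ = (ħ/2)·⟨σ_x⟩.

-0.600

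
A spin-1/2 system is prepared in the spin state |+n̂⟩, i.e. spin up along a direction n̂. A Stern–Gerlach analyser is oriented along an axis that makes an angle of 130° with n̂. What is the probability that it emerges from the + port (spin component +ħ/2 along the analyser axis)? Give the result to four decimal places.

For spin-½, the probability of finding spin-up along an axis at angle θ to the initial spin direction is cos²(θ/2); spin-down is sin²(θ/2).
θ = 130°, so P = cos²(65°) ≈ 0.1786.

0.1786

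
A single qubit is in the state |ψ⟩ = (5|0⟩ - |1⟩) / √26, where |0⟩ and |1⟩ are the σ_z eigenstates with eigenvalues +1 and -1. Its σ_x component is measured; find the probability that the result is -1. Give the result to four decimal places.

|-x⟩ = (|0⟩ - |1⟩)/√2, so ⟨-x|ψ⟩ = (6) / (√2·√26).
P = |6|² / 52 = 36/52.

0.6923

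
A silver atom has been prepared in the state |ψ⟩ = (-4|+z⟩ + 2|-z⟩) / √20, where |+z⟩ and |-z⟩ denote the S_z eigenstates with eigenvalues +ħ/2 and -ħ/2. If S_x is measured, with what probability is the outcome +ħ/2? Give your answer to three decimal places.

|+x⟩ = (|+z⟩ + |-z⟩)/√2, so ⟨+x|ψ⟩ = (-2) / (√2·√20).
P = |-2|² / 40 = 4/40.

0.100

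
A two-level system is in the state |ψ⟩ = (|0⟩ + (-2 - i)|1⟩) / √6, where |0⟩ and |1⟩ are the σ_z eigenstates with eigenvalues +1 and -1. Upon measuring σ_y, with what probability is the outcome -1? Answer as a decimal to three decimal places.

0.667

|-y⟩ = (|0⟩ - i|1⟩)/√2, so ⟨-y|ψ⟩ = (2 - 2i) / (√2·√6).
P = |2 - 2i|² / 12 = 8/12.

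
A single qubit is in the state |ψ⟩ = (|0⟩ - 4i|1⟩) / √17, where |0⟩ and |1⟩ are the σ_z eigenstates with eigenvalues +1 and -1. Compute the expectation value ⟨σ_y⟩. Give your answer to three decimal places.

⟨σ_y⟩ = 2 Im(a* b)/(|a|²+|b|²) with a = 1, b = -4i.
a* b = -4i, so ⟨σ_y⟩ = -8/17.

-0.471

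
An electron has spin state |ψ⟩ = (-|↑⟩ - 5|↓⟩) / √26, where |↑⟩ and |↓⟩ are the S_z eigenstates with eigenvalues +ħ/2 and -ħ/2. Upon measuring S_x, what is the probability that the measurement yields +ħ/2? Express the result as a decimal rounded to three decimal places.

0.692

|+x⟩ = (|↑⟩ + |↓⟩)/√2, so ⟨+x|ψ⟩ = (-6) / (√2·√26).
P = |-6|² / 52 = 36/52.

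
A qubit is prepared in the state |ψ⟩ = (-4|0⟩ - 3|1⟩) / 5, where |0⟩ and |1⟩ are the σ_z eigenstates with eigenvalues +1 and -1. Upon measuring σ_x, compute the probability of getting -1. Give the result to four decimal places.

|-x⟩ = (|0⟩ - |1⟩)/√2, so ⟨-x|ψ⟩ = (-1) / (√2·5).
P = |-1|² / 50 = 1/50.

0.0200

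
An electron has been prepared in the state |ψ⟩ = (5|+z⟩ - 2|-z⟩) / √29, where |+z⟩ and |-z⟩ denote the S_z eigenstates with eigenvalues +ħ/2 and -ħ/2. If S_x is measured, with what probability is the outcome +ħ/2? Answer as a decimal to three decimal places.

0.155

|+x⟩ = (|+z⟩ + |-z⟩)/√2, so ⟨+x|ψ⟩ = (3) / (√2·√29).
P = |3|² / 58 = 9/58.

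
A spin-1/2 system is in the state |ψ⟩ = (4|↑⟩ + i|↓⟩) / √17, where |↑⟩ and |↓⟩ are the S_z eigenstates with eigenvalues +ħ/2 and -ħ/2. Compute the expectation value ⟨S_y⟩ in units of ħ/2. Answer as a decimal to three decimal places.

0.471

⟨σ_y⟩ = 2 Im(a* b)/(|a|²+|b|²) with a = 4, b = i.
a* b = 4i, so ⟨σ_y⟩ = 8/17.
⟨S_y⟩ = (ħ/2)·⟨σ_y⟩.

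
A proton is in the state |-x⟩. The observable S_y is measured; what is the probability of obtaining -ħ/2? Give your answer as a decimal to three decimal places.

In the S_z basis, |-x⟩ = (|↑⟩ - |↓⟩)/√2 and |-y⟩ = (|↑⟩ - i|↓⟩)/√2.
|⟨-y|-x⟩|² = 1/2.

0.500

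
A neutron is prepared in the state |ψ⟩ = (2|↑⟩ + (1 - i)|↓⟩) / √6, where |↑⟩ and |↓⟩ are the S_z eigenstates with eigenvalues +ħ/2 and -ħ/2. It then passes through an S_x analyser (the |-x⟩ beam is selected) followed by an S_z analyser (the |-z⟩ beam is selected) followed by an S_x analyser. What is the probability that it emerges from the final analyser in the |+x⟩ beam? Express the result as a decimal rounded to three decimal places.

First analyser (S_x): P(|-x⟩) = |⟨-x|ψ⟩|² = 2/12.
After stage 1 the state is |-x⟩; P(|-z⟩) = |⟨-z|-x⟩|² = 1/2.
After stage 2 the state is |-z⟩; P(|+x⟩) = |⟨+x|-z⟩|² = 1/2.
Joint probability = 2/12 × 1/2 × 1/2 = 0.042.

0.042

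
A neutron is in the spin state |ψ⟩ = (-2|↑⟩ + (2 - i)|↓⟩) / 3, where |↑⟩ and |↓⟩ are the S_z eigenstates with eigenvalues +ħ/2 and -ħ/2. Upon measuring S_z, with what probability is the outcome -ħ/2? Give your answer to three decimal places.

0.556

The -ħ/2 outcome corresponds to |↓⟩. Its amplitude in |ψ⟩ is (2 - i)/3.
P = |2 - i|² / 9 = 5/9.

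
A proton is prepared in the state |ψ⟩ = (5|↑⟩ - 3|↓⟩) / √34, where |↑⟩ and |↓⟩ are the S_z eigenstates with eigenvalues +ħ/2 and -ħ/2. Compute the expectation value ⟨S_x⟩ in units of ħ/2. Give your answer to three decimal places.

⟨σ_x⟩ = 2 Re(a* b)/(|a|²+|b|²) with a = 5, b = -3.
a* b = -15, so ⟨σ_x⟩ = -30/34.
⟨S_x⟩ = (ħ/2)·⟨σ_x⟩.

-0.882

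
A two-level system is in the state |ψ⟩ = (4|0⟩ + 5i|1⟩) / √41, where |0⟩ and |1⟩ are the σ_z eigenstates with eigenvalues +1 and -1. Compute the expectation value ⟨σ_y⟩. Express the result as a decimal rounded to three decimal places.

⟨σ_y⟩ = 2 Im(a* b)/(|a|²+|b|²) with a = 4, b = 5i.
a* b = 20i, so ⟨σ_y⟩ = 40/41.

0.976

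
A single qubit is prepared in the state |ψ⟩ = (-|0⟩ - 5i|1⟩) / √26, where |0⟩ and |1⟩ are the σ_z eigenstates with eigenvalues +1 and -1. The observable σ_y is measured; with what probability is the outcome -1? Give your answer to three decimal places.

0.308

|-y⟩ = (|0⟩ - i|1⟩)/√2, so ⟨-y|ψ⟩ = (4) / (√2·√26).
P = |4|² / 52 = 16/52.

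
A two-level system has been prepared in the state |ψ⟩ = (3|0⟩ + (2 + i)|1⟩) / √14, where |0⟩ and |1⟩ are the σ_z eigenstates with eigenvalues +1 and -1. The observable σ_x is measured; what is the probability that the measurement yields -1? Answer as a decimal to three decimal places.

|-x⟩ = (|0⟩ - |1⟩)/√2, so ⟨-x|ψ⟩ = (1 - i) / (√2·√14).
P = |1 - i|² / 28 = 2/28.

0.071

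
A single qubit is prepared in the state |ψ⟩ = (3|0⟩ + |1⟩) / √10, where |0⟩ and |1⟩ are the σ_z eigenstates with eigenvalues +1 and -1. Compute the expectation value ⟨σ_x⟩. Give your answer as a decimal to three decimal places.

⟨σ_x⟩ = 2 Re(a* b)/(|a|²+|b|²) with a = 3, b = 1.
a* b = 3, so ⟨σ_x⟩ = 6/10.

0.600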